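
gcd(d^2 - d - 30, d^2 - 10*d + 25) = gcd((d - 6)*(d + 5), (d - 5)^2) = 1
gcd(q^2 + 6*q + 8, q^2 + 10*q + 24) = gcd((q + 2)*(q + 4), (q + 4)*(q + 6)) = q + 4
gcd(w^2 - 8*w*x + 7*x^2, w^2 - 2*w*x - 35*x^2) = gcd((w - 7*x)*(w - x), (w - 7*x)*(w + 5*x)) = -w + 7*x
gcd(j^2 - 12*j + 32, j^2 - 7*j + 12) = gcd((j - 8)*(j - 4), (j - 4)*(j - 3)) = j - 4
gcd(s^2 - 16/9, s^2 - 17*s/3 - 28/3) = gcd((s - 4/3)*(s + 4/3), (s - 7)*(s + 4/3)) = s + 4/3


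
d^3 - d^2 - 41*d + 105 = (d - 5)*(d - 3)*(d + 7)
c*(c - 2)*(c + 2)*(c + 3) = c^4 + 3*c^3 - 4*c^2 - 12*c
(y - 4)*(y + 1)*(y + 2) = y^3 - y^2 - 10*y - 8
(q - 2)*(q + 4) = q^2 + 2*q - 8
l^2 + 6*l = l*(l + 6)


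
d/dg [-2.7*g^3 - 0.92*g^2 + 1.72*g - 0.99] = -8.1*g^2 - 1.84*g + 1.72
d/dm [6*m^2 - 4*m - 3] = 12*m - 4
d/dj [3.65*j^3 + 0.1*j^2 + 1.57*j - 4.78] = 10.95*j^2 + 0.2*j + 1.57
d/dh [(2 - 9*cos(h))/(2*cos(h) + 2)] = 11*sin(h)/(2*(cos(h) + 1)^2)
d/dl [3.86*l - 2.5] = 3.86000000000000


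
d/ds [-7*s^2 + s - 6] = 1 - 14*s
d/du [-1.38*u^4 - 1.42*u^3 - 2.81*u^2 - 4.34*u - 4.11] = -5.52*u^3 - 4.26*u^2 - 5.62*u - 4.34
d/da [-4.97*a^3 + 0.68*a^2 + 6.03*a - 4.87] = -14.91*a^2 + 1.36*a + 6.03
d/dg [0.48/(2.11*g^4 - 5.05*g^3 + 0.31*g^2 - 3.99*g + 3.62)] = (-4.0512*g^3 + 7.272*g^2 - 0.2976*g + 1.9152)/(2.11*g^4 - 5.05*g^3 + 0.31*g^2 - 3.99*g + 3.62)^2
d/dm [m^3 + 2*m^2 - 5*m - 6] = 3*m^2 + 4*m - 5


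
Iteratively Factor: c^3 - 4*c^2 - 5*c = (c - 5)*(c^2 + c) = (c - 5)*(c + 1)*(c)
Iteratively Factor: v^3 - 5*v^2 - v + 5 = (v - 5)*(v^2 - 1) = (v - 5)*(v + 1)*(v - 1)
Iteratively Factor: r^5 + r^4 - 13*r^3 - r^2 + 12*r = (r + 4)*(r^4 - 3*r^3 - r^2 + 3*r) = (r + 1)*(r + 4)*(r^3 - 4*r^2 + 3*r) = r*(r + 1)*(r + 4)*(r^2 - 4*r + 3) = r*(r - 1)*(r + 1)*(r + 4)*(r - 3)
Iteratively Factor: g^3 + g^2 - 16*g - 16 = (g - 4)*(g^2 + 5*g + 4) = (g - 4)*(g + 1)*(g + 4)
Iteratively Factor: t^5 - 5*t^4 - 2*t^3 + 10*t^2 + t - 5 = (t + 1)*(t^4 - 6*t^3 + 4*t^2 + 6*t - 5) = (t - 1)*(t + 1)*(t^3 - 5*t^2 - t + 5) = (t - 1)*(t + 1)^2*(t^2 - 6*t + 5) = (t - 5)*(t - 1)*(t + 1)^2*(t - 1)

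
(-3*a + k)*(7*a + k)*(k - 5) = -21*a^2*k + 105*a^2 + 4*a*k^2 - 20*a*k + k^3 - 5*k^2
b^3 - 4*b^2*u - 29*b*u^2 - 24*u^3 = (b - 8*u)*(b + u)*(b + 3*u)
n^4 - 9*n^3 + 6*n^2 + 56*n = n*(n - 7)*(n - 4)*(n + 2)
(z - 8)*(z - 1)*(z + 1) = z^3 - 8*z^2 - z + 8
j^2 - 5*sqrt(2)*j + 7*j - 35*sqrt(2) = (j + 7)*(j - 5*sqrt(2))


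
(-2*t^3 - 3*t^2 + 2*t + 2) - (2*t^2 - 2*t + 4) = -2*t^3 - 5*t^2 + 4*t - 2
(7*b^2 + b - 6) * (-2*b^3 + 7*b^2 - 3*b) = -14*b^5 + 47*b^4 - 2*b^3 - 45*b^2 + 18*b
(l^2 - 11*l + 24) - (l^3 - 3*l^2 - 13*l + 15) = -l^3 + 4*l^2 + 2*l + 9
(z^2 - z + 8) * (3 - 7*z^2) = -7*z^4 + 7*z^3 - 53*z^2 - 3*z + 24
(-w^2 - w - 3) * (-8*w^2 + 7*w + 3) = 8*w^4 + w^3 + 14*w^2 - 24*w - 9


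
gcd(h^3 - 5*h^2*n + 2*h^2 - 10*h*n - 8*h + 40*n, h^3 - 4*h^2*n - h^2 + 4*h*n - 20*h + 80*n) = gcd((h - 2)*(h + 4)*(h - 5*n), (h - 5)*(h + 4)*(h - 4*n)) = h + 4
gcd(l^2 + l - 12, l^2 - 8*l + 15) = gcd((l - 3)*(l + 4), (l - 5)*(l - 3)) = l - 3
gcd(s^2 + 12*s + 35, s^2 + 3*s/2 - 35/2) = s + 5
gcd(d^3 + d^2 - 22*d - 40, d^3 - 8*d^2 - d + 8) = 1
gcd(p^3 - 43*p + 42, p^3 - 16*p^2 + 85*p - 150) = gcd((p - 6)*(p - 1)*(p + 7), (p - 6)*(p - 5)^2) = p - 6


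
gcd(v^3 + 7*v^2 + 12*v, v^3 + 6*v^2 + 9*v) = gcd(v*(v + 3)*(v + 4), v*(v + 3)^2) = v^2 + 3*v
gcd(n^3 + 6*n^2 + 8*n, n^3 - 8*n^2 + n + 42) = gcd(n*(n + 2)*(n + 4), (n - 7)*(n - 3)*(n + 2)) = n + 2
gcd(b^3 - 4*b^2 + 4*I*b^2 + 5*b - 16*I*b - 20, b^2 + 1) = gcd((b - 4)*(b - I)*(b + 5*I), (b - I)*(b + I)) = b - I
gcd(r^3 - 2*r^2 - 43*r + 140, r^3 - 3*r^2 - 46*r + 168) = r^2 + 3*r - 28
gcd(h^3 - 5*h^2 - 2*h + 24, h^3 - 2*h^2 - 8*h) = h^2 - 2*h - 8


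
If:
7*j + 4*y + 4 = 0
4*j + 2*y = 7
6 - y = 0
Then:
No Solution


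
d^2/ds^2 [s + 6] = 0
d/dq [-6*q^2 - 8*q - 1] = -12*q - 8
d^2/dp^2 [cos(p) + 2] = -cos(p)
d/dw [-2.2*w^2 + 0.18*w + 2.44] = 0.18 - 4.4*w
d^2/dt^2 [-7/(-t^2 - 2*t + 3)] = 14*(-t^2 - 2*t + 4*(t + 1)^2 + 3)/(t^2 + 2*t - 3)^3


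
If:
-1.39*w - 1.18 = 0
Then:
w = -0.85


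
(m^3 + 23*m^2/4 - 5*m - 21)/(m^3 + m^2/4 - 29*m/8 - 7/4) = 2*(m + 6)/(2*m + 1)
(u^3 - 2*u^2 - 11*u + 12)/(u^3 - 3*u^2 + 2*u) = (u^2 - u - 12)/(u*(u - 2))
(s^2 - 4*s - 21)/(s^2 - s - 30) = (-s^2 + 4*s + 21)/(-s^2 + s + 30)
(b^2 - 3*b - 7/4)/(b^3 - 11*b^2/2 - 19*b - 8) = (b - 7/2)/(b^2 - 6*b - 16)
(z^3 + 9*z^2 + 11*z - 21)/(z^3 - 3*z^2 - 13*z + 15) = (z + 7)/(z - 5)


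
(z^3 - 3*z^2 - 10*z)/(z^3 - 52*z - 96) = z*(z - 5)/(z^2 - 2*z - 48)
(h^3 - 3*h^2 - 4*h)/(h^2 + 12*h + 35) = h*(h^2 - 3*h - 4)/(h^2 + 12*h + 35)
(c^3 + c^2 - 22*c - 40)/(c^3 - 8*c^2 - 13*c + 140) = (c + 2)/(c - 7)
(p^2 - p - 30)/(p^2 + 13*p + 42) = (p^2 - p - 30)/(p^2 + 13*p + 42)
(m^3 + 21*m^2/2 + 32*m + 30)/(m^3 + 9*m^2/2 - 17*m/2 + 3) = (2*m^2 + 9*m + 10)/(2*m^2 - 3*m + 1)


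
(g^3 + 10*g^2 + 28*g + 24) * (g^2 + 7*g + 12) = g^5 + 17*g^4 + 110*g^3 + 340*g^2 + 504*g + 288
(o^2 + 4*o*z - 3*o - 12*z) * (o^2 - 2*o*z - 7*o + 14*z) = o^4 + 2*o^3*z - 10*o^3 - 8*o^2*z^2 - 20*o^2*z + 21*o^2 + 80*o*z^2 + 42*o*z - 168*z^2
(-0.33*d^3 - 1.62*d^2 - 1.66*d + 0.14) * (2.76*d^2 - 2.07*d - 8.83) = -0.9108*d^5 - 3.7881*d^4 + 1.6857*d^3 + 18.1272*d^2 + 14.368*d - 1.2362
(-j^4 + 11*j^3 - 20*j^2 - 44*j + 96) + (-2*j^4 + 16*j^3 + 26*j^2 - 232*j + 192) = -3*j^4 + 27*j^3 + 6*j^2 - 276*j + 288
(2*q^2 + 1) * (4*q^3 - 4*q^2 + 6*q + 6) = 8*q^5 - 8*q^4 + 16*q^3 + 8*q^2 + 6*q + 6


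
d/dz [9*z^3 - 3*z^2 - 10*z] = 27*z^2 - 6*z - 10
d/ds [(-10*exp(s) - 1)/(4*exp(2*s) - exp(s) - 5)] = ((8*exp(s) - 1)*(10*exp(s) + 1) - 40*exp(2*s) + 10*exp(s) + 50)*exp(s)/(-4*exp(2*s) + exp(s) + 5)^2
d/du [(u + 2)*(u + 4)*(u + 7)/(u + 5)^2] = (u^3 + 15*u^2 + 80*u + 138)/(u^3 + 15*u^2 + 75*u + 125)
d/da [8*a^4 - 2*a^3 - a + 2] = 32*a^3 - 6*a^2 - 1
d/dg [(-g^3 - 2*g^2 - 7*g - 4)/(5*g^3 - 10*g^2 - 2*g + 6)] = 2*(10*g^4 + 37*g^3 - 12*g^2 - 52*g - 25)/(25*g^6 - 100*g^5 + 80*g^4 + 100*g^3 - 116*g^2 - 24*g + 36)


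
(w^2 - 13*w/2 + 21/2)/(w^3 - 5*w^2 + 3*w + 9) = (w - 7/2)/(w^2 - 2*w - 3)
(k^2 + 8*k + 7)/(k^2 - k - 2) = (k + 7)/(k - 2)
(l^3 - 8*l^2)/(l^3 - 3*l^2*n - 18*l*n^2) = l*(8 - l)/(-l^2 + 3*l*n + 18*n^2)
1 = 1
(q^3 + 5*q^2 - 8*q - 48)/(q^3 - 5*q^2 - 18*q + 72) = (q + 4)/(q - 6)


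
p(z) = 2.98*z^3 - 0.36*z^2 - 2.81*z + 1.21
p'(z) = 8.94*z^2 - 0.72*z - 2.81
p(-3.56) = -127.80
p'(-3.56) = 113.06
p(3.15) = 81.93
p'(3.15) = 83.63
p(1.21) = 2.56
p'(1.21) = 9.41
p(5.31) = 422.31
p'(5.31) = 245.44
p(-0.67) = 2.03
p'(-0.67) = 1.69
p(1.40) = 4.75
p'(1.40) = 13.70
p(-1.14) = -0.47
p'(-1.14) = 9.63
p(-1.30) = -2.29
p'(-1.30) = 13.23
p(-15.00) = -10095.14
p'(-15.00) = 2019.49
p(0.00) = 1.21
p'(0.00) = -2.81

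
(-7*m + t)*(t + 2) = -7*m*t - 14*m + t^2 + 2*t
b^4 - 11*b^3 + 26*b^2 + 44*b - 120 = (b - 6)*(b - 5)*(b - 2)*(b + 2)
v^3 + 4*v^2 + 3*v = v*(v + 1)*(v + 3)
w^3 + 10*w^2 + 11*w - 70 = (w - 2)*(w + 5)*(w + 7)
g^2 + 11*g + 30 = (g + 5)*(g + 6)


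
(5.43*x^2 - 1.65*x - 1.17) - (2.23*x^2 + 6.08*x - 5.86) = 3.2*x^2 - 7.73*x + 4.69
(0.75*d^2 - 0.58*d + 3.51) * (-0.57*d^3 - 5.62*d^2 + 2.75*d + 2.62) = -0.4275*d^5 - 3.8844*d^4 + 3.3214*d^3 - 19.3562*d^2 + 8.1329*d + 9.1962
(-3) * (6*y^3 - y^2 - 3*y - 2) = -18*y^3 + 3*y^2 + 9*y + 6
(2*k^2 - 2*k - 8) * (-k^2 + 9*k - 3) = -2*k^4 + 20*k^3 - 16*k^2 - 66*k + 24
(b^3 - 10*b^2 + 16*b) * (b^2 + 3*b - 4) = b^5 - 7*b^4 - 18*b^3 + 88*b^2 - 64*b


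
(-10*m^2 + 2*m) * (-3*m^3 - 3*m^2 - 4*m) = 30*m^5 + 24*m^4 + 34*m^3 - 8*m^2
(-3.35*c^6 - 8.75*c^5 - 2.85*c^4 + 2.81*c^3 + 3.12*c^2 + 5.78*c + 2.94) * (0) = 0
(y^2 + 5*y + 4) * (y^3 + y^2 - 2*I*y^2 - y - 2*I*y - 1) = y^5 + 6*y^4 - 2*I*y^4 + 8*y^3 - 12*I*y^3 - 2*y^2 - 18*I*y^2 - 9*y - 8*I*y - 4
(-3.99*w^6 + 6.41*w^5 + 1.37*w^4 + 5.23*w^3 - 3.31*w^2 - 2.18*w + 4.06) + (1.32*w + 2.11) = -3.99*w^6 + 6.41*w^5 + 1.37*w^4 + 5.23*w^3 - 3.31*w^2 - 0.86*w + 6.17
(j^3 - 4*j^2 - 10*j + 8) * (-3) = -3*j^3 + 12*j^2 + 30*j - 24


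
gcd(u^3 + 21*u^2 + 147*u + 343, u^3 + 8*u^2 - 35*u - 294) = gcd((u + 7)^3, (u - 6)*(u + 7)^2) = u^2 + 14*u + 49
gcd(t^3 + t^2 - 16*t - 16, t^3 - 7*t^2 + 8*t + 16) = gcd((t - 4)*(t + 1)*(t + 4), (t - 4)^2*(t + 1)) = t^2 - 3*t - 4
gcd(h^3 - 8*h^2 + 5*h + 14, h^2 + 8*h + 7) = h + 1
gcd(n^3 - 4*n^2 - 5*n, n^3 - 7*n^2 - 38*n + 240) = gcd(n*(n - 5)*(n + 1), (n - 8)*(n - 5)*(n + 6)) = n - 5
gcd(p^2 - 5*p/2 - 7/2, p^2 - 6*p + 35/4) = p - 7/2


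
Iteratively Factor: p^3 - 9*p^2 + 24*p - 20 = (p - 2)*(p^2 - 7*p + 10) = (p - 5)*(p - 2)*(p - 2)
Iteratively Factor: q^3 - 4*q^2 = (q)*(q^2 - 4*q) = q^2*(q - 4)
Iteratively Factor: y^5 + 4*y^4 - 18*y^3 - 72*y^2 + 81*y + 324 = (y - 3)*(y^4 + 7*y^3 + 3*y^2 - 63*y - 108) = (y - 3)*(y + 3)*(y^3 + 4*y^2 - 9*y - 36) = (y - 3)*(y + 3)^2*(y^2 + y - 12) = (y - 3)^2*(y + 3)^2*(y + 4)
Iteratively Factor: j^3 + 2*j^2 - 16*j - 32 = (j + 2)*(j^2 - 16) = (j - 4)*(j + 2)*(j + 4)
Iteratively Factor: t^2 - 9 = (t - 3)*(t + 3)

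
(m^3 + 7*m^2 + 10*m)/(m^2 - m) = (m^2 + 7*m + 10)/(m - 1)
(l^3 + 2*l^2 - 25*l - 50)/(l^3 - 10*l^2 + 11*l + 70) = (l + 5)/(l - 7)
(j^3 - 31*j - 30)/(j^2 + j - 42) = (j^2 + 6*j + 5)/(j + 7)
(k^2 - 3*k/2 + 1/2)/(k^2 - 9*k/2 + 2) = (k - 1)/(k - 4)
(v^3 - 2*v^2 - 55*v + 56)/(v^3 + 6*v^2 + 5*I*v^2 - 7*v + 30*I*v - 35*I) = (v - 8)/(v + 5*I)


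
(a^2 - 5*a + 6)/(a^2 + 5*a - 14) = (a - 3)/(a + 7)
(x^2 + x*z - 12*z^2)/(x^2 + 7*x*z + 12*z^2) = (x - 3*z)/(x + 3*z)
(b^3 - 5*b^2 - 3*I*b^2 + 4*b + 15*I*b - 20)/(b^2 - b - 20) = (b^2 - 3*I*b + 4)/(b + 4)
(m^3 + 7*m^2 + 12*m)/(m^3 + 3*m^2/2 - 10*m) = 2*(m + 3)/(2*m - 5)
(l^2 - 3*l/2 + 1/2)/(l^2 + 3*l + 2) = (2*l^2 - 3*l + 1)/(2*(l^2 + 3*l + 2))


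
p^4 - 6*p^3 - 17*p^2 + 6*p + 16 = (p - 8)*(p - 1)*(p + 1)*(p + 2)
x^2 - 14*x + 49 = (x - 7)^2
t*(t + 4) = t^2 + 4*t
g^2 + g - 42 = (g - 6)*(g + 7)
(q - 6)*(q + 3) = q^2 - 3*q - 18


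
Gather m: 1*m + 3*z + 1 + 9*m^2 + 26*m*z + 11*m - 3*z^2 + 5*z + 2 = 9*m^2 + m*(26*z + 12) - 3*z^2 + 8*z + 3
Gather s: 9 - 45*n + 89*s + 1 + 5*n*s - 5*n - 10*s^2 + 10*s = -50*n - 10*s^2 + s*(5*n + 99) + 10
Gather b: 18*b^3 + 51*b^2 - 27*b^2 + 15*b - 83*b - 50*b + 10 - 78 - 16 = 18*b^3 + 24*b^2 - 118*b - 84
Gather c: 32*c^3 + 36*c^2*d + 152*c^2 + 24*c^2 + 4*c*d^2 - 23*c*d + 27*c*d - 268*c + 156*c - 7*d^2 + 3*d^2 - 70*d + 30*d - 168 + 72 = 32*c^3 + c^2*(36*d + 176) + c*(4*d^2 + 4*d - 112) - 4*d^2 - 40*d - 96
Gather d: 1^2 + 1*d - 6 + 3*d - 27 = 4*d - 32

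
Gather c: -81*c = -81*c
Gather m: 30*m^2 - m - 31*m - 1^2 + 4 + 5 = 30*m^2 - 32*m + 8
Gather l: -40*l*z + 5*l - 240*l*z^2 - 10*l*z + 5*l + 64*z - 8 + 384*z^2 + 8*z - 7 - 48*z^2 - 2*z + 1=l*(-240*z^2 - 50*z + 10) + 336*z^2 + 70*z - 14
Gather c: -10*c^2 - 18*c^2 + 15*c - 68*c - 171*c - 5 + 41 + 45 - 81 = -28*c^2 - 224*c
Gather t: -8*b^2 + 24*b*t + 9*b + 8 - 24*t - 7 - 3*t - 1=-8*b^2 + 9*b + t*(24*b - 27)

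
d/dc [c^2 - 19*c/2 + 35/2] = 2*c - 19/2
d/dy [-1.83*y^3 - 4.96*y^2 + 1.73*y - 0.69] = -5.49*y^2 - 9.92*y + 1.73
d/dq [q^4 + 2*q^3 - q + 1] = 4*q^3 + 6*q^2 - 1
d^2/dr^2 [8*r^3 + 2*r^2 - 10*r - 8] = 48*r + 4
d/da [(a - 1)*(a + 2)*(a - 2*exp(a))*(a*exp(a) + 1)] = (a - 1)*(a + 1)*(a + 2)*(a - 2*exp(a))*exp(a) - (a - 1)*(a + 2)*(a*exp(a) + 1)*(2*exp(a) - 1) + (a - 1)*(a - 2*exp(a))*(a*exp(a) + 1) + (a + 2)*(a - 2*exp(a))*(a*exp(a) + 1)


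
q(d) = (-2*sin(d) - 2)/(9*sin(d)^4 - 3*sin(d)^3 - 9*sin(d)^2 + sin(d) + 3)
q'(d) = (-2*sin(d) - 2)*(-36*sin(d)^3*cos(d) + 9*sin(d)^2*cos(d) + 18*sin(d)*cos(d) - cos(d))/(9*sin(d)^4 - 3*sin(d)^3 - 9*sin(d)^2 + sin(d) + 3)^2 - 2*cos(d)/(9*sin(d)^4 - 3*sin(d)^3 - 9*sin(d)^2 + sin(d) + 3)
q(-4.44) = -5.79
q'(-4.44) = -16.36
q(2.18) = -19.85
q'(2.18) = 3.65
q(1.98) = -9.55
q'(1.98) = -42.57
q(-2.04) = -0.08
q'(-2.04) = 0.53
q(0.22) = -0.88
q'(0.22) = -1.62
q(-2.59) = -0.85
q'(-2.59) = -0.29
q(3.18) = -0.65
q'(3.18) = 0.31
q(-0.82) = -0.45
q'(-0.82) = -2.33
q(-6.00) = -1.00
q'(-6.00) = -2.22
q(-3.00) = -0.64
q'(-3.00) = -0.03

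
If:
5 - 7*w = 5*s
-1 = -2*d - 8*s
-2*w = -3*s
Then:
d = -49/62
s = 10/31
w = 15/31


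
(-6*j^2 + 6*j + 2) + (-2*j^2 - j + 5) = -8*j^2 + 5*j + 7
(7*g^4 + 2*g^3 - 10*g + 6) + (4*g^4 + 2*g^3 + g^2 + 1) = 11*g^4 + 4*g^3 + g^2 - 10*g + 7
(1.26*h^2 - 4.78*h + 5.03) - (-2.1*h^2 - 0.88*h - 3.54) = 3.36*h^2 - 3.9*h + 8.57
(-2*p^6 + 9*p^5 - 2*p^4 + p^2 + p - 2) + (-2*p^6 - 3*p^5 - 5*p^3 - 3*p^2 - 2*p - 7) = -4*p^6 + 6*p^5 - 2*p^4 - 5*p^3 - 2*p^2 - p - 9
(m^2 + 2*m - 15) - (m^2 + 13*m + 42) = -11*m - 57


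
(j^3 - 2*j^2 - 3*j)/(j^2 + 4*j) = (j^2 - 2*j - 3)/(j + 4)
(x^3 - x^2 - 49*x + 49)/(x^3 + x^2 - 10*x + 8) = (x^2 - 49)/(x^2 + 2*x - 8)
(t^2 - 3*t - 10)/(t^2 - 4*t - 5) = (t + 2)/(t + 1)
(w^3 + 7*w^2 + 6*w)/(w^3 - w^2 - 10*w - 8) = w*(w + 6)/(w^2 - 2*w - 8)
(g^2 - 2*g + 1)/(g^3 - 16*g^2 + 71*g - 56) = (g - 1)/(g^2 - 15*g + 56)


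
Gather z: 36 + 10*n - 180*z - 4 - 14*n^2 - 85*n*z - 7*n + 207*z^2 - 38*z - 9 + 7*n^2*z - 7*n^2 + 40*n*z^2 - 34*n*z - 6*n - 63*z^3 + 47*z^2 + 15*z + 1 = -21*n^2 - 3*n - 63*z^3 + z^2*(40*n + 254) + z*(7*n^2 - 119*n - 203) + 24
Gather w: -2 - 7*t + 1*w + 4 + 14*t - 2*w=7*t - w + 2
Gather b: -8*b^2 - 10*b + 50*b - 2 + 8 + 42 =-8*b^2 + 40*b + 48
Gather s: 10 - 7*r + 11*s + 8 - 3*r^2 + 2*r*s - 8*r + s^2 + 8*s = -3*r^2 - 15*r + s^2 + s*(2*r + 19) + 18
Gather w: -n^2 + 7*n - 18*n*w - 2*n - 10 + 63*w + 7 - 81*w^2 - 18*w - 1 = -n^2 + 5*n - 81*w^2 + w*(45 - 18*n) - 4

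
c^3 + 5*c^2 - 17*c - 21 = (c - 3)*(c + 1)*(c + 7)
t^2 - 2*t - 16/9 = (t - 8/3)*(t + 2/3)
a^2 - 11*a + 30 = (a - 6)*(a - 5)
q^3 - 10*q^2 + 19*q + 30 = (q - 6)*(q - 5)*(q + 1)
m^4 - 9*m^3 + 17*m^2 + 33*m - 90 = (m - 5)*(m - 3)^2*(m + 2)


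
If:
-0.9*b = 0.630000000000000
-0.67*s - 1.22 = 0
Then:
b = -0.70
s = -1.82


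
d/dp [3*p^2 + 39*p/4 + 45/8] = 6*p + 39/4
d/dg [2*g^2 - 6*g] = 4*g - 6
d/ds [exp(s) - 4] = exp(s)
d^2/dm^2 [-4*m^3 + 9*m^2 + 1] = 18 - 24*m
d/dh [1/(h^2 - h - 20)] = (1 - 2*h)/(-h^2 + h + 20)^2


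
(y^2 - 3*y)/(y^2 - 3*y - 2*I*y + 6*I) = y/(y - 2*I)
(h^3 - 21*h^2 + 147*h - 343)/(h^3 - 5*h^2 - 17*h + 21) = (h^2 - 14*h + 49)/(h^2 + 2*h - 3)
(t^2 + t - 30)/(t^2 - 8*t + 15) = (t + 6)/(t - 3)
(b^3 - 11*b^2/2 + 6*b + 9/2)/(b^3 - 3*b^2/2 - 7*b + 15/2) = (2*b^2 - 5*b - 3)/(2*b^2 + 3*b - 5)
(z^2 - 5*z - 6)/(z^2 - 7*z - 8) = (z - 6)/(z - 8)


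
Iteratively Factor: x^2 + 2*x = (x + 2)*(x)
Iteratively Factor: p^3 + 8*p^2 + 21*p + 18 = (p + 3)*(p^2 + 5*p + 6) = (p + 2)*(p + 3)*(p + 3)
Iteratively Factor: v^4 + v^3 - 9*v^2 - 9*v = (v + 1)*(v^3 - 9*v) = (v - 3)*(v + 1)*(v^2 + 3*v) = (v - 3)*(v + 1)*(v + 3)*(v)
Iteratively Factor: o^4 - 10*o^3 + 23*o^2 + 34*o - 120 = (o - 5)*(o^3 - 5*o^2 - 2*o + 24) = (o - 5)*(o - 3)*(o^2 - 2*o - 8) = (o - 5)*(o - 3)*(o + 2)*(o - 4)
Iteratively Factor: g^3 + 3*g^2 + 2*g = (g + 2)*(g^2 + g) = (g + 1)*(g + 2)*(g)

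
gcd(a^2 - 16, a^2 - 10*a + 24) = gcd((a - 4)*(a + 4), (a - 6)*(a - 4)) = a - 4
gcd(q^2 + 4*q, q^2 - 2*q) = q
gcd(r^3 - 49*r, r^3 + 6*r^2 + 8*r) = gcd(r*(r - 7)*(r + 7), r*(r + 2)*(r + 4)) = r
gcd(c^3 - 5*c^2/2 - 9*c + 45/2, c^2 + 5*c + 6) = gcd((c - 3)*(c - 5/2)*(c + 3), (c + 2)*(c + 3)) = c + 3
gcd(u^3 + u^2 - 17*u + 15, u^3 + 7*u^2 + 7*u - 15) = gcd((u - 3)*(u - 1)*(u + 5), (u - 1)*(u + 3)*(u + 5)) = u^2 + 4*u - 5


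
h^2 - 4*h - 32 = (h - 8)*(h + 4)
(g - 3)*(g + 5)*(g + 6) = g^3 + 8*g^2 - 3*g - 90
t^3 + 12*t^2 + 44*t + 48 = (t + 2)*(t + 4)*(t + 6)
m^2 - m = m*(m - 1)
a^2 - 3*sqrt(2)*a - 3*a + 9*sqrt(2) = (a - 3)*(a - 3*sqrt(2))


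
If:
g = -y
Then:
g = -y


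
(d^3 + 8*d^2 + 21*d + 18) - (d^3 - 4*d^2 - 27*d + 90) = 12*d^2 + 48*d - 72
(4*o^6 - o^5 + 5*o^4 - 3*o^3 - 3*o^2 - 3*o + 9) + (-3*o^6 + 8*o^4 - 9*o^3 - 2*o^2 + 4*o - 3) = o^6 - o^5 + 13*o^4 - 12*o^3 - 5*o^2 + o + 6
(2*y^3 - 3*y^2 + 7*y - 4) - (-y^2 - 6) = 2*y^3 - 2*y^2 + 7*y + 2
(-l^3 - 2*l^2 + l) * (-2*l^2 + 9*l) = 2*l^5 - 5*l^4 - 20*l^3 + 9*l^2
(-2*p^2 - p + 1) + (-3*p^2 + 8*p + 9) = -5*p^2 + 7*p + 10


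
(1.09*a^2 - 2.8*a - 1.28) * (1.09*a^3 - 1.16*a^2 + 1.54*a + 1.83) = 1.1881*a^5 - 4.3164*a^4 + 3.5314*a^3 - 0.8325*a^2 - 7.0952*a - 2.3424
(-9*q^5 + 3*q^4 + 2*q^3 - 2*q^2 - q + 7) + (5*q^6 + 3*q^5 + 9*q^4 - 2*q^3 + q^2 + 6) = 5*q^6 - 6*q^5 + 12*q^4 - q^2 - q + 13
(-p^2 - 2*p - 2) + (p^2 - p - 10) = -3*p - 12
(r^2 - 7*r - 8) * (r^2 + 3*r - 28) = r^4 - 4*r^3 - 57*r^2 + 172*r + 224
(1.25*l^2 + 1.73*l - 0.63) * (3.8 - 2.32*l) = -2.9*l^3 + 0.736400000000001*l^2 + 8.0356*l - 2.394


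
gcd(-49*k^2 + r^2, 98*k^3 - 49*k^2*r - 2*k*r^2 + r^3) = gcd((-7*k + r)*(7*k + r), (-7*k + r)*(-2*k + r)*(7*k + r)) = -49*k^2 + r^2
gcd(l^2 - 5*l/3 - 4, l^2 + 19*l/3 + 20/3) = l + 4/3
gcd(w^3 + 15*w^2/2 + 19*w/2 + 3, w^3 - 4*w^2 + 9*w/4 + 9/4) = w + 1/2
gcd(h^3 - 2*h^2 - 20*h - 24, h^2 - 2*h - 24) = h - 6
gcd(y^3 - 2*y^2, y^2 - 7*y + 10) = y - 2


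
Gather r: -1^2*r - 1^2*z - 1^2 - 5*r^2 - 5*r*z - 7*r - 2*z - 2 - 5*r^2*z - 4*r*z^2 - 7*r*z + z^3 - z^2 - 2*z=r^2*(-5*z - 5) + r*(-4*z^2 - 12*z - 8) + z^3 - z^2 - 5*z - 3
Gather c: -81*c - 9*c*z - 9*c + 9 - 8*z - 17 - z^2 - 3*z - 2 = c*(-9*z - 90) - z^2 - 11*z - 10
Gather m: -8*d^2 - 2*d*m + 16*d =-8*d^2 - 2*d*m + 16*d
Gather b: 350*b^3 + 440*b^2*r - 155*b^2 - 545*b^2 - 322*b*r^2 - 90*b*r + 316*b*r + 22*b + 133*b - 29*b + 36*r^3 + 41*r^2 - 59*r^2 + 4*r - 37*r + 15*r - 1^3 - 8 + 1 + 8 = 350*b^3 + b^2*(440*r - 700) + b*(-322*r^2 + 226*r + 126) + 36*r^3 - 18*r^2 - 18*r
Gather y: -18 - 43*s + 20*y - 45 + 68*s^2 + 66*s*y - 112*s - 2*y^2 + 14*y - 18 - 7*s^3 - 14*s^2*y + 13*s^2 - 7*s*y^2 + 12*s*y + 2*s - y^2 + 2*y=-7*s^3 + 81*s^2 - 153*s + y^2*(-7*s - 3) + y*(-14*s^2 + 78*s + 36) - 81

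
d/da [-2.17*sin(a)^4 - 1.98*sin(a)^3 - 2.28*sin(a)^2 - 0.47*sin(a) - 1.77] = (-11.07*sin(a) + 2.17*sin(3*a) + 2.97*cos(2*a) - 3.44)*cos(a)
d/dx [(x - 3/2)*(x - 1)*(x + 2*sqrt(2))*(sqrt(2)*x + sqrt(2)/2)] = 4*sqrt(2)*x^3 - 6*sqrt(2)*x^2 + 12*x^2 - 16*x + sqrt(2)*x/2 + 1 + 3*sqrt(2)/4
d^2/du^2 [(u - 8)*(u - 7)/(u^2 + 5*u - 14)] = 20*(-2*u^3 + 21*u^2 + 21*u + 133)/(u^6 + 15*u^5 + 33*u^4 - 295*u^3 - 462*u^2 + 2940*u - 2744)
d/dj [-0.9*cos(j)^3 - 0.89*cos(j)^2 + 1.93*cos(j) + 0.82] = (2.7*cos(j)^2 + 1.78*cos(j) - 1.93)*sin(j)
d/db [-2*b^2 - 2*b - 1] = -4*b - 2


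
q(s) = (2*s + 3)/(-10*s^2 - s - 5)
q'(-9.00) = 0.00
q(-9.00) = 0.02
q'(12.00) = 0.00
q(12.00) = -0.02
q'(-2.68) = -0.00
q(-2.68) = 0.03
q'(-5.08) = 0.00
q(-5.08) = 0.03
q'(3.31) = 0.03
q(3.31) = -0.08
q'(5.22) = 0.01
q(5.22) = -0.05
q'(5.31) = 0.01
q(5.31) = -0.05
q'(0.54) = 0.44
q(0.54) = -0.48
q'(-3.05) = -0.00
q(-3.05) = 0.03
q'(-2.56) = -0.01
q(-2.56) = 0.03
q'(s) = (2*s + 3)*(20*s + 1)/(-10*s^2 - s - 5)^2 + 2/(-10*s^2 - s - 5) = (-20*s^2 - 2*s + (2*s + 3)*(20*s + 1) - 10)/(10*s^2 + s + 5)^2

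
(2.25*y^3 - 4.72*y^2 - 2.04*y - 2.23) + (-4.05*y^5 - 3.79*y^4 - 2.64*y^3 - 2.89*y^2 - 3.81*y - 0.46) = -4.05*y^5 - 3.79*y^4 - 0.39*y^3 - 7.61*y^2 - 5.85*y - 2.69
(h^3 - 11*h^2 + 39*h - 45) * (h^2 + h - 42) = h^5 - 10*h^4 - 14*h^3 + 456*h^2 - 1683*h + 1890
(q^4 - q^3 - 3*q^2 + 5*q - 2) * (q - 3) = q^5 - 4*q^4 + 14*q^2 - 17*q + 6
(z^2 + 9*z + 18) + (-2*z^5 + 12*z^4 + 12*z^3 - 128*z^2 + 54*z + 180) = -2*z^5 + 12*z^4 + 12*z^3 - 127*z^2 + 63*z + 198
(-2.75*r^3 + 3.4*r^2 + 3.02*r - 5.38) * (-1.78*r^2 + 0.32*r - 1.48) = 4.895*r^5 - 6.932*r^4 - 0.2176*r^3 + 5.5108*r^2 - 6.1912*r + 7.9624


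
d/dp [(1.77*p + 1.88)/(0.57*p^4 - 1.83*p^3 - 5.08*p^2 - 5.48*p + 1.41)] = (-3.0267*p^4 + 2.1918*p^3 + 19.3128*p^2 + 19.1008*p + 12.7981)/(0.3249*p^8 - 2.0862*p^7 - 2.4423*p^6 + 12.3456*p^5 + 47.4706*p^4 + 50.5162*p^3 + 15.7048*p^2 - 15.4536*p + 1.9881)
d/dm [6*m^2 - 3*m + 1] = 12*m - 3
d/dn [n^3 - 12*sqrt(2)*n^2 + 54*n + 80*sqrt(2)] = 3*n^2 - 24*sqrt(2)*n + 54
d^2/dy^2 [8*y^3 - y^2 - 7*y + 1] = 48*y - 2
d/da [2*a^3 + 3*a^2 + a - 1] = 6*a^2 + 6*a + 1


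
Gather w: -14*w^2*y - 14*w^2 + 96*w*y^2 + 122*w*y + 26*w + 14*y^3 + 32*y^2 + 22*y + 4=w^2*(-14*y - 14) + w*(96*y^2 + 122*y + 26) + 14*y^3 + 32*y^2 + 22*y + 4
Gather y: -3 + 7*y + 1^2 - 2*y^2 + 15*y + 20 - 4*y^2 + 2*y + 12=-6*y^2 + 24*y + 30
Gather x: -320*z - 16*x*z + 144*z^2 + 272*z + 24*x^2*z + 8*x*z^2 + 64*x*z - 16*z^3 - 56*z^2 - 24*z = 24*x^2*z + x*(8*z^2 + 48*z) - 16*z^3 + 88*z^2 - 72*z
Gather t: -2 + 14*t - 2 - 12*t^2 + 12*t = -12*t^2 + 26*t - 4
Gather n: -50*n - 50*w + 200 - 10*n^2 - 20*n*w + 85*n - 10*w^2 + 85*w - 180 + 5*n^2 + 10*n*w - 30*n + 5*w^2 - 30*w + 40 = -5*n^2 + n*(5 - 10*w) - 5*w^2 + 5*w + 60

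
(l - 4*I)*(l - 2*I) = l^2 - 6*I*l - 8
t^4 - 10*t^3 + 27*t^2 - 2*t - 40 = (t - 5)*(t - 4)*(t - 2)*(t + 1)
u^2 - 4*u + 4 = (u - 2)^2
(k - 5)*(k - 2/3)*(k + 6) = k^3 + k^2/3 - 92*k/3 + 20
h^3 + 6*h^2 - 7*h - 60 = (h - 3)*(h + 4)*(h + 5)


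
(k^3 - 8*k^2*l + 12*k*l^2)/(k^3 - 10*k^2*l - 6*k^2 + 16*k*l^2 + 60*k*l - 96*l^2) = k*(k - 6*l)/(k^2 - 8*k*l - 6*k + 48*l)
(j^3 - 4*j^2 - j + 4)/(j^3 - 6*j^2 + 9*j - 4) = (j + 1)/(j - 1)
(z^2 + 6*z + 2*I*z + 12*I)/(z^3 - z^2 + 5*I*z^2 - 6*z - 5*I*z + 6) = (z + 6)/(z^2 + z*(-1 + 3*I) - 3*I)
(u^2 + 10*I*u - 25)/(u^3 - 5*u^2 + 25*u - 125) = (u + 5*I)/(u^2 - 5*u*(1 + I) + 25*I)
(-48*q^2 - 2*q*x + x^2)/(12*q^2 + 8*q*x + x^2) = (-8*q + x)/(2*q + x)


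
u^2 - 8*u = u*(u - 8)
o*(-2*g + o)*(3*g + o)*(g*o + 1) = -6*g^3*o^2 + g^2*o^3 - 6*g^2*o + g*o^4 + g*o^2 + o^3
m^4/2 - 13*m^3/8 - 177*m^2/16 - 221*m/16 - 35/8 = (m/2 + 1)*(m - 7)*(m + 1/2)*(m + 5/4)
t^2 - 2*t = t*(t - 2)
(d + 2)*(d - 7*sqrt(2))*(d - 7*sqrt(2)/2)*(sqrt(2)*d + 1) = sqrt(2)*d^4 - 20*d^3 + 2*sqrt(2)*d^3 - 40*d^2 + 77*sqrt(2)*d^2/2 + 49*d + 77*sqrt(2)*d + 98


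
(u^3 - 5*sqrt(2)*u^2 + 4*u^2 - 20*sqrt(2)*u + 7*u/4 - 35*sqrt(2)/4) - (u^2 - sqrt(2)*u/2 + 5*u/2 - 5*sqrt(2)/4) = u^3 - 5*sqrt(2)*u^2 + 3*u^2 - 39*sqrt(2)*u/2 - 3*u/4 - 15*sqrt(2)/2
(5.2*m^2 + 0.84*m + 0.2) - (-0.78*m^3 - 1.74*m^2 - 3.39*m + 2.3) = 0.78*m^3 + 6.94*m^2 + 4.23*m - 2.1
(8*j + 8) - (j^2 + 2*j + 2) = -j^2 + 6*j + 6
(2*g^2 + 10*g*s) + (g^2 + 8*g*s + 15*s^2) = 3*g^2 + 18*g*s + 15*s^2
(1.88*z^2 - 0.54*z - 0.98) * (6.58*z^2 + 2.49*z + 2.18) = 12.3704*z^4 + 1.128*z^3 - 3.6946*z^2 - 3.6174*z - 2.1364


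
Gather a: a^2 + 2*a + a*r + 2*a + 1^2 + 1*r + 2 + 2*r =a^2 + a*(r + 4) + 3*r + 3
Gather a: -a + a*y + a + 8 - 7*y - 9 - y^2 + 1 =a*y - y^2 - 7*y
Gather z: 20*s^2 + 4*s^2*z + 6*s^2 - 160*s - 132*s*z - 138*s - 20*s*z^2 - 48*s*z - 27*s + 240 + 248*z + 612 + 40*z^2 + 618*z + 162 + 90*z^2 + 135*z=26*s^2 - 325*s + z^2*(130 - 20*s) + z*(4*s^2 - 180*s + 1001) + 1014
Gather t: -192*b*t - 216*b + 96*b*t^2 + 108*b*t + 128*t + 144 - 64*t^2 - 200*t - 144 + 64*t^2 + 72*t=96*b*t^2 - 84*b*t - 216*b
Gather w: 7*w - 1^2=7*w - 1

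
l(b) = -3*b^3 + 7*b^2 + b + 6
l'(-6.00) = -407.00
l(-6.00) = 900.00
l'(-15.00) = -2234.00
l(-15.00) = 11691.00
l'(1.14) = 5.26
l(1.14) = 11.79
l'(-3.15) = -132.40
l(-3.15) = 166.08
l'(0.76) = 6.44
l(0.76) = 9.49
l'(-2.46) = -87.90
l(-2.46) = 90.56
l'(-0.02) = 0.72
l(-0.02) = 5.98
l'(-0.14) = -1.14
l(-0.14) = 6.01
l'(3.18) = -45.49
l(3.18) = -16.51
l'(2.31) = -14.68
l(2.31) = 8.68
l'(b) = -9*b^2 + 14*b + 1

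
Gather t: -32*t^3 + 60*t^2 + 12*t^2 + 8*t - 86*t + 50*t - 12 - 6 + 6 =-32*t^3 + 72*t^2 - 28*t - 12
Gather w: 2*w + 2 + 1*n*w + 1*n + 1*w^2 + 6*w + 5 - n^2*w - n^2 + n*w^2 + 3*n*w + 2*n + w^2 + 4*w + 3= -n^2 + 3*n + w^2*(n + 2) + w*(-n^2 + 4*n + 12) + 10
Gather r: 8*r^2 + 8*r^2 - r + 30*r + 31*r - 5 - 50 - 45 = 16*r^2 + 60*r - 100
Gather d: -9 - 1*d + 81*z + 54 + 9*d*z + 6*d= d*(9*z + 5) + 81*z + 45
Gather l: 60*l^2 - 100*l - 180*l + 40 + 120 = 60*l^2 - 280*l + 160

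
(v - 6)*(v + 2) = v^2 - 4*v - 12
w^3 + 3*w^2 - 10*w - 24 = (w - 3)*(w + 2)*(w + 4)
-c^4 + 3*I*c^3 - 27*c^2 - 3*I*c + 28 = (c - 7*I)*(c + 4*I)*(-I*c - I)*(-I*c + I)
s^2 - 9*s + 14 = (s - 7)*(s - 2)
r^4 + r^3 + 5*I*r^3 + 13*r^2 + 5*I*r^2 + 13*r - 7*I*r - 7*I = (r + 1)*(r - I)^2*(r + 7*I)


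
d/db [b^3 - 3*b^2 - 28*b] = 3*b^2 - 6*b - 28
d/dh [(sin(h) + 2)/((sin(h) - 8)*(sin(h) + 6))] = (-4*sin(h) + cos(h)^2 - 45)*cos(h)/((sin(h) - 8)^2*(sin(h) + 6)^2)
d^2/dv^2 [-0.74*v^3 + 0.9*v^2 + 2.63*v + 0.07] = 1.8 - 4.44*v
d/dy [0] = 0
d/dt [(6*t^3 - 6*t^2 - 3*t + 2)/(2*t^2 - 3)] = (12*t^4 - 48*t^2 + 28*t + 9)/(4*t^4 - 12*t^2 + 9)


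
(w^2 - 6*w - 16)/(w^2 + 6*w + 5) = (w^2 - 6*w - 16)/(w^2 + 6*w + 5)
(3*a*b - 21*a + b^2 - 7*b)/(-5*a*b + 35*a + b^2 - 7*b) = (-3*a - b)/(5*a - b)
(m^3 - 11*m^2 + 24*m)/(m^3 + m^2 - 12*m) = (m - 8)/(m + 4)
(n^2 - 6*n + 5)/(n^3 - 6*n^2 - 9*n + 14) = (n - 5)/(n^2 - 5*n - 14)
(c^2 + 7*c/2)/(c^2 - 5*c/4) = 2*(2*c + 7)/(4*c - 5)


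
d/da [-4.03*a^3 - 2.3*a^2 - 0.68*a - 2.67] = -12.09*a^2 - 4.6*a - 0.68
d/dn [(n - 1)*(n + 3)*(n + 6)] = 3*n^2 + 16*n + 9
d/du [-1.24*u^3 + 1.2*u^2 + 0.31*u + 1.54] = -3.72*u^2 + 2.4*u + 0.31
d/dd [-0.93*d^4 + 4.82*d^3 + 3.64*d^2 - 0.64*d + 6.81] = -3.72*d^3 + 14.46*d^2 + 7.28*d - 0.64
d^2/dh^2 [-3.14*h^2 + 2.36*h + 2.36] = -6.28000000000000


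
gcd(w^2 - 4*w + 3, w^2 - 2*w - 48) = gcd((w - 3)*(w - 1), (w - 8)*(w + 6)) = 1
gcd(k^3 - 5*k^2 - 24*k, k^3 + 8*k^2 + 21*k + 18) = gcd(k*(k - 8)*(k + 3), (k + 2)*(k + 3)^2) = k + 3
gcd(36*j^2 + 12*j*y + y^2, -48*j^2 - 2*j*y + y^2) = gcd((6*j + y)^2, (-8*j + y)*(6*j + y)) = 6*j + y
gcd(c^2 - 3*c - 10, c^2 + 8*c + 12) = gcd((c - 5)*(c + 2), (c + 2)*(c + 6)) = c + 2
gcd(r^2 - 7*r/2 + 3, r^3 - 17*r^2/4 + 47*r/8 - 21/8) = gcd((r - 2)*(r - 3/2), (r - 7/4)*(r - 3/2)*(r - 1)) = r - 3/2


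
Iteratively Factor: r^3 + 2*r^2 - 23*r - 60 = (r + 4)*(r^2 - 2*r - 15) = (r - 5)*(r + 4)*(r + 3)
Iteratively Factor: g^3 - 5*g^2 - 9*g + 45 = (g - 5)*(g^2 - 9) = (g - 5)*(g + 3)*(g - 3)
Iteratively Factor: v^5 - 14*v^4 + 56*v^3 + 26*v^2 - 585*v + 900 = (v + 3)*(v^4 - 17*v^3 + 107*v^2 - 295*v + 300) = (v - 5)*(v + 3)*(v^3 - 12*v^2 + 47*v - 60) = (v - 5)^2*(v + 3)*(v^2 - 7*v + 12) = (v - 5)^2*(v - 3)*(v + 3)*(v - 4)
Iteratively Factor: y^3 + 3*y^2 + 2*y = (y + 2)*(y^2 + y) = y*(y + 2)*(y + 1)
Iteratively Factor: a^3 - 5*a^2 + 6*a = (a - 3)*(a^2 - 2*a) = a*(a - 3)*(a - 2)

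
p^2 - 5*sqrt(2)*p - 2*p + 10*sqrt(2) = (p - 2)*(p - 5*sqrt(2))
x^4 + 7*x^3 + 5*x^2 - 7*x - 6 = (x - 1)*(x + 1)^2*(x + 6)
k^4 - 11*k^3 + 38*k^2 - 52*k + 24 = (k - 6)*(k - 2)^2*(k - 1)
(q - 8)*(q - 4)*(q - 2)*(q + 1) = q^4 - 13*q^3 + 42*q^2 - 8*q - 64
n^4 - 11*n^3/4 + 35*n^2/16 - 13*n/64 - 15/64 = (n - 5/4)*(n - 1)*(n - 3/4)*(n + 1/4)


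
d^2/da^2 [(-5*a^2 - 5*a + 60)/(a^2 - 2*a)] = 30*(-a^3 + 12*a^2 - 24*a + 16)/(a^3*(a^3 - 6*a^2 + 12*a - 8))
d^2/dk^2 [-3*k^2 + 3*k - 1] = -6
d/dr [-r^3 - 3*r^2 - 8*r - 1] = -3*r^2 - 6*r - 8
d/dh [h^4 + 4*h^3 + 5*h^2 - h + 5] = 4*h^3 + 12*h^2 + 10*h - 1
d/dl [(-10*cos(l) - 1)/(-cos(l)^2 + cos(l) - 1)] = (-10*sin(l)^2 + 2*cos(l) - 1)*sin(l)/(sin(l)^2 + cos(l) - 2)^2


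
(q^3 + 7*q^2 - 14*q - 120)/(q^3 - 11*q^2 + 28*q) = (q^2 + 11*q + 30)/(q*(q - 7))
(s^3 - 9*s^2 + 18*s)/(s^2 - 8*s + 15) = s*(s - 6)/(s - 5)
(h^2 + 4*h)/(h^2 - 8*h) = (h + 4)/(h - 8)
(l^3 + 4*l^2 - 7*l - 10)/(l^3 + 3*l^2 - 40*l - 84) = (l^3 + 4*l^2 - 7*l - 10)/(l^3 + 3*l^2 - 40*l - 84)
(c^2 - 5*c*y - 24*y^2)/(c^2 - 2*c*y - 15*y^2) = (-c + 8*y)/(-c + 5*y)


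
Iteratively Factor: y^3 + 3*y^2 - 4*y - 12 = (y - 2)*(y^2 + 5*y + 6) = (y - 2)*(y + 3)*(y + 2)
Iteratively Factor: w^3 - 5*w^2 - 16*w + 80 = (w + 4)*(w^2 - 9*w + 20) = (w - 4)*(w + 4)*(w - 5)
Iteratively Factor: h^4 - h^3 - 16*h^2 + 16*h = (h - 4)*(h^3 + 3*h^2 - 4*h) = (h - 4)*(h - 1)*(h^2 + 4*h) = h*(h - 4)*(h - 1)*(h + 4)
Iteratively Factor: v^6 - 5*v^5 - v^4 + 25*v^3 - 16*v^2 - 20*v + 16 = (v - 4)*(v^5 - v^4 - 5*v^3 + 5*v^2 + 4*v - 4) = (v - 4)*(v + 2)*(v^4 - 3*v^3 + v^2 + 3*v - 2) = (v - 4)*(v - 2)*(v + 2)*(v^3 - v^2 - v + 1) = (v - 4)*(v - 2)*(v - 1)*(v + 2)*(v^2 - 1) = (v - 4)*(v - 2)*(v - 1)*(v + 1)*(v + 2)*(v - 1)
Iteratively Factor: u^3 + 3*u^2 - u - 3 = (u - 1)*(u^2 + 4*u + 3) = (u - 1)*(u + 3)*(u + 1)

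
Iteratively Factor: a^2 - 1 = (a + 1)*(a - 1)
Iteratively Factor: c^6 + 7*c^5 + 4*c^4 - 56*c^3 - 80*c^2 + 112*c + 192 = (c + 4)*(c^5 + 3*c^4 - 8*c^3 - 24*c^2 + 16*c + 48) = (c - 2)*(c + 4)*(c^4 + 5*c^3 + 2*c^2 - 20*c - 24) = (c - 2)*(c + 2)*(c + 4)*(c^3 + 3*c^2 - 4*c - 12) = (c - 2)*(c + 2)^2*(c + 4)*(c^2 + c - 6) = (c - 2)*(c + 2)^2*(c + 3)*(c + 4)*(c - 2)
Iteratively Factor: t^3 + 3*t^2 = (t)*(t^2 + 3*t) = t*(t + 3)*(t)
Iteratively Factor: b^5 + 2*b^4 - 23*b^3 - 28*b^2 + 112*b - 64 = (b + 4)*(b^4 - 2*b^3 - 15*b^2 + 32*b - 16) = (b - 4)*(b + 4)*(b^3 + 2*b^2 - 7*b + 4) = (b - 4)*(b - 1)*(b + 4)*(b^2 + 3*b - 4) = (b - 4)*(b - 1)*(b + 4)^2*(b - 1)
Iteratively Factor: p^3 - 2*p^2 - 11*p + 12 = (p + 3)*(p^2 - 5*p + 4) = (p - 1)*(p + 3)*(p - 4)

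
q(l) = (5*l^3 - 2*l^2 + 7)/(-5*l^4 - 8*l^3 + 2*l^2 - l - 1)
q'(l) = (15*l^2 - 4*l)/(-5*l^4 - 8*l^3 + 2*l^2 - l - 1) + (5*l^3 - 2*l^2 + 7)*(20*l^3 + 24*l^2 - 4*l + 1)/(-5*l^4 - 8*l^3 + 2*l^2 - l - 1)^2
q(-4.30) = 0.41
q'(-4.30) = 0.17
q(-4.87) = 0.34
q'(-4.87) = 0.11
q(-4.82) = 0.34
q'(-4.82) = 0.11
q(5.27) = -0.14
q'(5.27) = 0.02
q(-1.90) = 15.92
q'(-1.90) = 279.36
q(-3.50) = 0.61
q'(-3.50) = 0.36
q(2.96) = -0.21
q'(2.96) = 0.05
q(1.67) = -0.34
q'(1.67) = 0.23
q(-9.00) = 0.14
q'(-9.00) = 0.02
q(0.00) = -7.00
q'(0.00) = 7.00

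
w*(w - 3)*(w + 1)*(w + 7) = w^4 + 5*w^3 - 17*w^2 - 21*w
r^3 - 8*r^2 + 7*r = r*(r - 7)*(r - 1)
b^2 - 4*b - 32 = (b - 8)*(b + 4)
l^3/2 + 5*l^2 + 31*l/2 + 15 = (l/2 + 1)*(l + 3)*(l + 5)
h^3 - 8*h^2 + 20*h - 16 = (h - 4)*(h - 2)^2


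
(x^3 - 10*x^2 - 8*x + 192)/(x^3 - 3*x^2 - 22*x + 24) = (x - 8)/(x - 1)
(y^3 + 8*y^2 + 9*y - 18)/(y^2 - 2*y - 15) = (y^2 + 5*y - 6)/(y - 5)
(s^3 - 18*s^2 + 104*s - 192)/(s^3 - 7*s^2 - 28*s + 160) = (s - 6)/(s + 5)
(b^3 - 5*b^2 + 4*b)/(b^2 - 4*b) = b - 1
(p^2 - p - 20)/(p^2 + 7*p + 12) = (p - 5)/(p + 3)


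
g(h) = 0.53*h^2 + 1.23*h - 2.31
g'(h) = 1.06*h + 1.23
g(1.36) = 0.34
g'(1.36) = 2.67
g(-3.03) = -1.17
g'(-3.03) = -1.98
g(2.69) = 4.83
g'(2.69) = 4.08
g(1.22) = -0.02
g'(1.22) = 2.52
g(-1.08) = -3.02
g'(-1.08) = 0.09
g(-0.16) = -2.49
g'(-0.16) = 1.06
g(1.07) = -0.39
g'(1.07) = 2.36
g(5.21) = 18.48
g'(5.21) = 6.75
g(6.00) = 24.15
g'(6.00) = 7.59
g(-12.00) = 59.25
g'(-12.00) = -11.49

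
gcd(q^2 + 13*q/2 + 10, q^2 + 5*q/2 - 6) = q + 4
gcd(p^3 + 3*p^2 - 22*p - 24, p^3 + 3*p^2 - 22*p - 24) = p^3 + 3*p^2 - 22*p - 24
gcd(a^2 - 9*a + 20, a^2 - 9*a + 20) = a^2 - 9*a + 20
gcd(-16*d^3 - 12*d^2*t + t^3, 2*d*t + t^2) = 2*d + t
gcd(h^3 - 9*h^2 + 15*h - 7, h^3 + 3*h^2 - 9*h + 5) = h^2 - 2*h + 1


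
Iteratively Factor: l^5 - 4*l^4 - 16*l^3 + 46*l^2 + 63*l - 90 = (l + 3)*(l^4 - 7*l^3 + 5*l^2 + 31*l - 30) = (l - 1)*(l + 3)*(l^3 - 6*l^2 - l + 30) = (l - 3)*(l - 1)*(l + 3)*(l^2 - 3*l - 10) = (l - 3)*(l - 1)*(l + 2)*(l + 3)*(l - 5)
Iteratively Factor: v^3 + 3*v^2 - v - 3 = (v - 1)*(v^2 + 4*v + 3) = (v - 1)*(v + 1)*(v + 3)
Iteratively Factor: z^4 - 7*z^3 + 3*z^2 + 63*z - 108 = (z - 3)*(z^3 - 4*z^2 - 9*z + 36) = (z - 3)*(z + 3)*(z^2 - 7*z + 12) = (z - 4)*(z - 3)*(z + 3)*(z - 3)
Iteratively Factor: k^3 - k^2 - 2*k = (k + 1)*(k^2 - 2*k) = (k - 2)*(k + 1)*(k)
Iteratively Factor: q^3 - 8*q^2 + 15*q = (q)*(q^2 - 8*q + 15) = q*(q - 5)*(q - 3)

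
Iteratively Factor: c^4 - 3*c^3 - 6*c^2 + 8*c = (c - 1)*(c^3 - 2*c^2 - 8*c) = c*(c - 1)*(c^2 - 2*c - 8) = c*(c - 4)*(c - 1)*(c + 2)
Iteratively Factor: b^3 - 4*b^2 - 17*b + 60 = (b + 4)*(b^2 - 8*b + 15) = (b - 3)*(b + 4)*(b - 5)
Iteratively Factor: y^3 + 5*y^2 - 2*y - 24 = (y + 4)*(y^2 + y - 6) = (y - 2)*(y + 4)*(y + 3)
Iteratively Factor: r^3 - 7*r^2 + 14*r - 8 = (r - 1)*(r^2 - 6*r + 8) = (r - 2)*(r - 1)*(r - 4)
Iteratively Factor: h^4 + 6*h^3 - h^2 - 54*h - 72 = (h - 3)*(h^3 + 9*h^2 + 26*h + 24) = (h - 3)*(h + 2)*(h^2 + 7*h + 12) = (h - 3)*(h + 2)*(h + 3)*(h + 4)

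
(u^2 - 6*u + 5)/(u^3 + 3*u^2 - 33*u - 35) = (u - 1)/(u^2 + 8*u + 7)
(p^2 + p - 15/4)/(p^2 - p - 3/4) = (2*p + 5)/(2*p + 1)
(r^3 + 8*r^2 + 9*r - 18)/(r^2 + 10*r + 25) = (r^3 + 8*r^2 + 9*r - 18)/(r^2 + 10*r + 25)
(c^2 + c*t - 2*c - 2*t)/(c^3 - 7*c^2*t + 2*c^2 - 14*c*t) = (c^2 + c*t - 2*c - 2*t)/(c*(c^2 - 7*c*t + 2*c - 14*t))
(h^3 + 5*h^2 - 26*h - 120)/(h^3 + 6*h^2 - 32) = (h^2 + h - 30)/(h^2 + 2*h - 8)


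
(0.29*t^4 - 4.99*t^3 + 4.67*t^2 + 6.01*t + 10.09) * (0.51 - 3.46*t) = -1.0034*t^5 + 17.4133*t^4 - 18.7031*t^3 - 18.4129*t^2 - 31.8463*t + 5.1459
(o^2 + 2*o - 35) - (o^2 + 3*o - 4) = -o - 31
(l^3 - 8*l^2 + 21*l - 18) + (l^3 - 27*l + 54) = 2*l^3 - 8*l^2 - 6*l + 36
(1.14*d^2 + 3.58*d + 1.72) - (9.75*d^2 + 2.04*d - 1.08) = -8.61*d^2 + 1.54*d + 2.8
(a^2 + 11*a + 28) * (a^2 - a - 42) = a^4 + 10*a^3 - 25*a^2 - 490*a - 1176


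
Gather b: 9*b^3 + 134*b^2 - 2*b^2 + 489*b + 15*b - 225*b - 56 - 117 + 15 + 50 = 9*b^3 + 132*b^2 + 279*b - 108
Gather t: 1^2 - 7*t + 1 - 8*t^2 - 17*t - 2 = -8*t^2 - 24*t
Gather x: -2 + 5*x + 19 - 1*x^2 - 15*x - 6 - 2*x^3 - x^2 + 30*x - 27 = -2*x^3 - 2*x^2 + 20*x - 16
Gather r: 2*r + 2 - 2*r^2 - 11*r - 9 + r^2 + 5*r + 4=-r^2 - 4*r - 3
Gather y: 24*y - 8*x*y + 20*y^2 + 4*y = 20*y^2 + y*(28 - 8*x)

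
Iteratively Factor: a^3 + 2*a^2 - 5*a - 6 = (a - 2)*(a^2 + 4*a + 3) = (a - 2)*(a + 3)*(a + 1)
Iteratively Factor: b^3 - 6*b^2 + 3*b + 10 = (b + 1)*(b^2 - 7*b + 10) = (b - 2)*(b + 1)*(b - 5)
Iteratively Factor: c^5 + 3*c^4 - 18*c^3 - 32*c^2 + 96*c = (c - 3)*(c^4 + 6*c^3 - 32*c) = (c - 3)*(c + 4)*(c^3 + 2*c^2 - 8*c) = (c - 3)*(c - 2)*(c + 4)*(c^2 + 4*c) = c*(c - 3)*(c - 2)*(c + 4)*(c + 4)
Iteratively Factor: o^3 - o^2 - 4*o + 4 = (o - 2)*(o^2 + o - 2) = (o - 2)*(o + 2)*(o - 1)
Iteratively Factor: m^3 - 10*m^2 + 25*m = (m - 5)*(m^2 - 5*m) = (m - 5)^2*(m)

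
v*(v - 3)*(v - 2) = v^3 - 5*v^2 + 6*v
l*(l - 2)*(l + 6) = l^3 + 4*l^2 - 12*l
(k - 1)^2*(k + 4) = k^3 + 2*k^2 - 7*k + 4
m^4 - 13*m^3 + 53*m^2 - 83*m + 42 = (m - 7)*(m - 3)*(m - 2)*(m - 1)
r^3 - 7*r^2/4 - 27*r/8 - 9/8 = (r - 3)*(r + 1/2)*(r + 3/4)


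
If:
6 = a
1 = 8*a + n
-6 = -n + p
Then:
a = 6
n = -47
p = -53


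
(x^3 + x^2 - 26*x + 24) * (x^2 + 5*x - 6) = x^5 + 6*x^4 - 27*x^3 - 112*x^2 + 276*x - 144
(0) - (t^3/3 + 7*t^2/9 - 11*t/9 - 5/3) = -t^3/3 - 7*t^2/9 + 11*t/9 + 5/3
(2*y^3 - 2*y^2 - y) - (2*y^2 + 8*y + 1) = 2*y^3 - 4*y^2 - 9*y - 1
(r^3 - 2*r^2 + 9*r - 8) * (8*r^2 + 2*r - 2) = 8*r^5 - 14*r^4 + 66*r^3 - 42*r^2 - 34*r + 16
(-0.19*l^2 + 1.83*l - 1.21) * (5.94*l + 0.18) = -1.1286*l^3 + 10.836*l^2 - 6.858*l - 0.2178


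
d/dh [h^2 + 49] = 2*h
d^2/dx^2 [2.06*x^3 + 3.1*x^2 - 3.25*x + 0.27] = 12.36*x + 6.2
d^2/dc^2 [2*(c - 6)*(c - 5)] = 4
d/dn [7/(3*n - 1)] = -21/(3*n - 1)^2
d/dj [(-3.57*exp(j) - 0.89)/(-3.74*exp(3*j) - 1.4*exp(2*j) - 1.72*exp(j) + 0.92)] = (-(3.57*exp(j) + 0.89)*(11.22*exp(2*j) + 2.8*exp(j) + 1.72) + 13.3518*exp(3*j) + 4.998*exp(2*j) + 6.1404*exp(j) - 3.2844)*exp(j)/(3.74*exp(3*j) + 1.4*exp(2*j) + 1.72*exp(j) - 0.92)^2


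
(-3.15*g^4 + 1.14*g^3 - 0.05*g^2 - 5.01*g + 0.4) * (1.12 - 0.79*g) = 2.4885*g^5 - 4.4286*g^4 + 1.3163*g^3 + 3.9019*g^2 - 5.9272*g + 0.448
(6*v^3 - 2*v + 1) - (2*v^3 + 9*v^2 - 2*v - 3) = 4*v^3 - 9*v^2 + 4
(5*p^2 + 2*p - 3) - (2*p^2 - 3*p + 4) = 3*p^2 + 5*p - 7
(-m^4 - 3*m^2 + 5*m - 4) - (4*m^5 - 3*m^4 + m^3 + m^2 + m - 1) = -4*m^5 + 2*m^4 - m^3 - 4*m^2 + 4*m - 3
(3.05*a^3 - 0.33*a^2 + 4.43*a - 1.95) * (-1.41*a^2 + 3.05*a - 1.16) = -4.3005*a^5 + 9.7678*a^4 - 10.7908*a^3 + 16.6438*a^2 - 11.0863*a + 2.262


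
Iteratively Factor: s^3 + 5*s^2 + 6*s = (s + 3)*(s^2 + 2*s) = s*(s + 3)*(s + 2)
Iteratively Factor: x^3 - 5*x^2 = (x - 5)*(x^2) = x*(x - 5)*(x)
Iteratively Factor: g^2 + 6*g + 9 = (g + 3)*(g + 3)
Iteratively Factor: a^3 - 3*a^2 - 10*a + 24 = (a - 4)*(a^2 + a - 6) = (a - 4)*(a - 2)*(a + 3)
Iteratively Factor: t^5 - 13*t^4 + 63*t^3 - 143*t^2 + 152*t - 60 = (t - 5)*(t^4 - 8*t^3 + 23*t^2 - 28*t + 12) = (t - 5)*(t - 2)*(t^3 - 6*t^2 + 11*t - 6) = (t - 5)*(t - 2)^2*(t^2 - 4*t + 3) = (t - 5)*(t - 3)*(t - 2)^2*(t - 1)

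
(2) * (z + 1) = 2*z + 2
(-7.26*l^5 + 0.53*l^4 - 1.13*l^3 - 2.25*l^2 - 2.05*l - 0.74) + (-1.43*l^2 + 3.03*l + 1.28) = -7.26*l^5 + 0.53*l^4 - 1.13*l^3 - 3.68*l^2 + 0.98*l + 0.54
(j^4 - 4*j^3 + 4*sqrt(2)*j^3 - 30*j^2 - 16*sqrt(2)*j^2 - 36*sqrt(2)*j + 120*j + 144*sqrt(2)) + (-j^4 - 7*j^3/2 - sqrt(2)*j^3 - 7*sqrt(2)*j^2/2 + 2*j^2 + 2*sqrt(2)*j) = -15*j^3/2 + 3*sqrt(2)*j^3 - 28*j^2 - 39*sqrt(2)*j^2/2 - 34*sqrt(2)*j + 120*j + 144*sqrt(2)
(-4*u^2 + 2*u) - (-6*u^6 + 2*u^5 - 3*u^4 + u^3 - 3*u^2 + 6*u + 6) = 6*u^6 - 2*u^5 + 3*u^4 - u^3 - u^2 - 4*u - 6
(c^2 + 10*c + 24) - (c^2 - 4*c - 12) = 14*c + 36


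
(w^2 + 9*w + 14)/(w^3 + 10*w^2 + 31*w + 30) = (w + 7)/(w^2 + 8*w + 15)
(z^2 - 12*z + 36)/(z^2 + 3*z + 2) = (z^2 - 12*z + 36)/(z^2 + 3*z + 2)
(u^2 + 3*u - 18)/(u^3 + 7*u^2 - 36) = (u - 3)/(u^2 + u - 6)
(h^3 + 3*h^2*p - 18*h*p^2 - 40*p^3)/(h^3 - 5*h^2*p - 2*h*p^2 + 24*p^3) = (-h - 5*p)/(-h + 3*p)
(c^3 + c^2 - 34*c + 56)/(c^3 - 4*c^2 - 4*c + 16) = (c + 7)/(c + 2)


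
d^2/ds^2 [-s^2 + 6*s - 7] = -2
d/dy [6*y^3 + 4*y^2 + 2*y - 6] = 18*y^2 + 8*y + 2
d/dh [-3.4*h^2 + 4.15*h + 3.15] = 4.15 - 6.8*h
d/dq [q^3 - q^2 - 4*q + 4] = 3*q^2 - 2*q - 4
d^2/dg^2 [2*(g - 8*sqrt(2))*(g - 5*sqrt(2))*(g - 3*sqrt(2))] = 12*g - 64*sqrt(2)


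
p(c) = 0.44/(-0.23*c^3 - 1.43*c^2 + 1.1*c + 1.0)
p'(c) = 0.44*(0.69*c^2 + 2.86*c - 1.1)/(-0.23*c^3 - 1.43*c^2 + 1.1*c + 1.0)^2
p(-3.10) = -0.05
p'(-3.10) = -0.02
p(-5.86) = -0.05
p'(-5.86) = 0.04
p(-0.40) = 1.27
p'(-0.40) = -7.85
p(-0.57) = -8.98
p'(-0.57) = -459.01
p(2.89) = -0.03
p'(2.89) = 0.03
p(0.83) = 0.55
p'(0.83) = 1.21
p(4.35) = -0.01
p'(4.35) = 0.01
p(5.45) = -0.01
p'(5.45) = 0.00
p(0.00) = 0.44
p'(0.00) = -0.48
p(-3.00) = -0.05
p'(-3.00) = -0.02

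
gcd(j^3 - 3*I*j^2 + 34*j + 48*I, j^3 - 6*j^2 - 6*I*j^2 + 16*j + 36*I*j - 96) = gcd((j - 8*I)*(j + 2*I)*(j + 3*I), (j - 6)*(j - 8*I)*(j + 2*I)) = j^2 - 6*I*j + 16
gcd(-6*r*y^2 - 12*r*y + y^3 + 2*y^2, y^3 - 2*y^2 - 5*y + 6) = y + 2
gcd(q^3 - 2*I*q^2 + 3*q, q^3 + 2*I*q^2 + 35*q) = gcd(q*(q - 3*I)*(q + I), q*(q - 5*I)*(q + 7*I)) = q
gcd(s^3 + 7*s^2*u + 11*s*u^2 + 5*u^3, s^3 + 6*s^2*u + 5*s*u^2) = s^2 + 6*s*u + 5*u^2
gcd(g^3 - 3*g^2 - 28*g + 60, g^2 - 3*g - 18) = g - 6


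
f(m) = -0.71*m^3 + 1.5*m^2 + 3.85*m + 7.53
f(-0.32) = 6.47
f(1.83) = 15.25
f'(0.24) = 4.45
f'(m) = -2.13*m^2 + 3.0*m + 3.85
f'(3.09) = -7.22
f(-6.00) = 191.79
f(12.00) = -957.15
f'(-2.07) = -11.49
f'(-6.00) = -90.83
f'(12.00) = -266.87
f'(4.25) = -21.87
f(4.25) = -3.52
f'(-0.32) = 2.67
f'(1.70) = 2.79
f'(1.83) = 2.21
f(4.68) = -14.38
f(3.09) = 12.80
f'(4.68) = -28.76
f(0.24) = 8.53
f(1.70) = 14.92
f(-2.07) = 12.29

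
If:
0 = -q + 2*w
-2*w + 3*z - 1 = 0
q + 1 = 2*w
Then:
No Solution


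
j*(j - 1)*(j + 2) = j^3 + j^2 - 2*j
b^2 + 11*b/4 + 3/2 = (b + 3/4)*(b + 2)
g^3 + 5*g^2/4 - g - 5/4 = (g - 1)*(g + 1)*(g + 5/4)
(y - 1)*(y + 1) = y^2 - 1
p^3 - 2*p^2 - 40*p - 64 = (p - 8)*(p + 2)*(p + 4)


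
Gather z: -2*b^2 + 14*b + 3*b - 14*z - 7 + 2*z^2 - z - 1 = -2*b^2 + 17*b + 2*z^2 - 15*z - 8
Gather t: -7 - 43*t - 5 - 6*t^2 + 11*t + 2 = -6*t^2 - 32*t - 10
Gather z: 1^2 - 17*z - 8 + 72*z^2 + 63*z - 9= 72*z^2 + 46*z - 16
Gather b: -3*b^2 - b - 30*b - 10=-3*b^2 - 31*b - 10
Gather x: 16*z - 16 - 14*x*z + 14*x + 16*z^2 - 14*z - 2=x*(14 - 14*z) + 16*z^2 + 2*z - 18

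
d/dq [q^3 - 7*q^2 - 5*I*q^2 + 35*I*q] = 3*q^2 - 14*q - 10*I*q + 35*I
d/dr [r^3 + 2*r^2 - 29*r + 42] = 3*r^2 + 4*r - 29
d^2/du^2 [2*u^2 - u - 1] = 4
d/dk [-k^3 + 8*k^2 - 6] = k*(16 - 3*k)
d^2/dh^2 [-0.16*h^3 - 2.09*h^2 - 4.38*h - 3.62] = -0.96*h - 4.18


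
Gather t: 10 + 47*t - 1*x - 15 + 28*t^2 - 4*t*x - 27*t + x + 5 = 28*t^2 + t*(20 - 4*x)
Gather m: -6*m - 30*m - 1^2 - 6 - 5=-36*m - 12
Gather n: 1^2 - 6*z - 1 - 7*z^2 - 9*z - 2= -7*z^2 - 15*z - 2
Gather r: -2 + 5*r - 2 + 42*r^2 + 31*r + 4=42*r^2 + 36*r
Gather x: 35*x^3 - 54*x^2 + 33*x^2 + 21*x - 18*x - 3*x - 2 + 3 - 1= 35*x^3 - 21*x^2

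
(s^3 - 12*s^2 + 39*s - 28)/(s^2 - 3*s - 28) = (s^2 - 5*s + 4)/(s + 4)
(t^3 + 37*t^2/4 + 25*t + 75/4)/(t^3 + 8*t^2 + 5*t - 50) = (4*t^2 + 17*t + 15)/(4*(t^2 + 3*t - 10))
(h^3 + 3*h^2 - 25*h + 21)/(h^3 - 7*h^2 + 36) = (h^2 + 6*h - 7)/(h^2 - 4*h - 12)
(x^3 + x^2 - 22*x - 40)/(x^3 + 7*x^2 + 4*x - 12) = (x^2 - x - 20)/(x^2 + 5*x - 6)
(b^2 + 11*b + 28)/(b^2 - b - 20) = (b + 7)/(b - 5)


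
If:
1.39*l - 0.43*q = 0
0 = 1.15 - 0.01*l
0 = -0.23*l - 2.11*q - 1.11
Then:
No Solution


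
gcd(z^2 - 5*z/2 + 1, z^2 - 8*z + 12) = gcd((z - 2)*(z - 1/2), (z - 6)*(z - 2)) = z - 2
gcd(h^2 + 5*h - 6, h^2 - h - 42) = h + 6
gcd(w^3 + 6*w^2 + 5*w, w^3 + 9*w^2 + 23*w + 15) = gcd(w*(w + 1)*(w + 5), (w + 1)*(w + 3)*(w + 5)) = w^2 + 6*w + 5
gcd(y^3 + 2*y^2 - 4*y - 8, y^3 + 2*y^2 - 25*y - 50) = y + 2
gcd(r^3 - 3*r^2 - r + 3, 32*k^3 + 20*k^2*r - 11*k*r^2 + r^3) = 1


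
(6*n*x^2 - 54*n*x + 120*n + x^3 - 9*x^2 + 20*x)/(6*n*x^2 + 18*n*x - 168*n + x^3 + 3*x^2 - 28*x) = (x - 5)/(x + 7)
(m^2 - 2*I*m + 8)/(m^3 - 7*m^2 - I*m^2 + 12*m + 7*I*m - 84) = (m + 2*I)/(m^2 + m*(-7 + 3*I) - 21*I)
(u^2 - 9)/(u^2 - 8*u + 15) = (u + 3)/(u - 5)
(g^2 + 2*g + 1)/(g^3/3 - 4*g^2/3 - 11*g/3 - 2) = 3/(g - 6)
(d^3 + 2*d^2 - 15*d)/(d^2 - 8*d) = (d^2 + 2*d - 15)/(d - 8)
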